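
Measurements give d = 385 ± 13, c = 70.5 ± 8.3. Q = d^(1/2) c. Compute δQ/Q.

0.119

Q is a product of powers, so relative uncertainties combine in quadrature:
  (½·δd/d)² = (0.5×0.0338)² = 0.000285;  (1·δc/c)² = (1×0.118)² = 0.0139
δQ/Q = √(0.0141) = 0.119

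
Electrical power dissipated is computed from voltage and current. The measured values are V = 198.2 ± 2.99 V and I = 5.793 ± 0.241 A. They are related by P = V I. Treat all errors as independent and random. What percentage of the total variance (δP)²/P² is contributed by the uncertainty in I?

88.4%

(δP/P)² = (1·δV/V)² + (1·δI/I)²
  V term: (1×0.0151)² = 0.000228
  I term: (1×0.0416)² = 0.00173
Total = 0.00196. Share from I = 0.00173/0.00196 = 0.884.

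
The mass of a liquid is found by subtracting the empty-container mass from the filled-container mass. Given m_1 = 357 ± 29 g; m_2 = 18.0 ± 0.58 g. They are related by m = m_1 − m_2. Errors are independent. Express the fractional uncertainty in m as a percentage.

8.56%

Each term contributes (cᵢ δxᵢ)² to (δm)²:
  (δm_1)² = 841;  (δm_2)² = 0.336
δm = √(841) = 29.0 g
m = 339 g, so δm/m = 29.0/339 = 0.0856.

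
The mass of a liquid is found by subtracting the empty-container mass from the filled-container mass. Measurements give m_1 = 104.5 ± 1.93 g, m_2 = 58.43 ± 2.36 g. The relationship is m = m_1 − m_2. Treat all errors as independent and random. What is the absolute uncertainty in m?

3.05 g

Each term contributes (cᵢ δxᵢ)² to (δm)²:
  (δm_1)² = 3.72;  (δm_2)² = 5.57
δm = √(9.29) = 3.05 g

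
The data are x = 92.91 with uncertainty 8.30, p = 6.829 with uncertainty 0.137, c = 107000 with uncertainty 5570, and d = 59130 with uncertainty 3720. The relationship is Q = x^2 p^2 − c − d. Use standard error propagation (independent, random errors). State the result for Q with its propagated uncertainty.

Let w = x^2·p^2 = 402600. δw/w = √((2·δx/x)² + (2·δp/p)²) = √(0.0319 + 0.00161) = 0.183, so δw = 73700.
Q = w − c − d: δQ = √(δw² + δc² + δd²) = √(5.43e+09 + 3.1e+07 + 1.38e+07) = 74000
Q = 236400.

236400 ± 74000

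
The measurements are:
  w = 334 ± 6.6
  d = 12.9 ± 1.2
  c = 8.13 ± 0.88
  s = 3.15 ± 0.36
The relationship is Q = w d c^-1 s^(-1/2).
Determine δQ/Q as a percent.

15.5%

Each factor contributes (exponent × relative error)² to (δQ/Q)²:
  (1·δw/w)² = (1×0.0198)² = 0.000390;  (1·δd/d)² = (1×0.0930)² = 0.00865;  (-1·δc/c)² = (-1×0.108)² = 0.0117;  (−½·δs/s)² = (-0.5×0.114)² = 0.00327
δQ/Q = √(0.0240) = 0.155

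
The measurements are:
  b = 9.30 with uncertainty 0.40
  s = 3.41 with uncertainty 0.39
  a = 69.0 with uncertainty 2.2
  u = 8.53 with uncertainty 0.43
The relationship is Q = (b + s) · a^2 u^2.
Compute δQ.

Let w = b + s = 12.7. δw = √(δb² + δs²) = √(0.160 + 0.152) = 0.559, so δw/w = 0.0440.
Q is then a monomial in w, a, u:
δQ/Q = √((δw/w)² + (2·δa/a)² + (2·δu/u)²) = √(0.00193 + 0.00407 + 0.0102) = 0.127
Q = 4.4e+06, so δQ = 0.127 × 4.4e+06 = 5.6e+05.

5.6e+05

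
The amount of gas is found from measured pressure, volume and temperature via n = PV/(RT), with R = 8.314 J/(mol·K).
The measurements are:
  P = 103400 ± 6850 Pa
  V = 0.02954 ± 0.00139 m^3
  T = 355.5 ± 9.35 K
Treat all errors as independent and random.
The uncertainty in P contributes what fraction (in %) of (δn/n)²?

60.2%

(δn/n)² = (1·δP/P)² + (1·δV/V)² + (-1·δT/T)²
  P term: (1×0.0662)² = 0.00439
  V term: (1×0.0471)² = 0.00221
  T term: (-1×0.0263)² = 0.000692
Total = 0.00729. Share from P = 0.00439/0.00729 = 0.602.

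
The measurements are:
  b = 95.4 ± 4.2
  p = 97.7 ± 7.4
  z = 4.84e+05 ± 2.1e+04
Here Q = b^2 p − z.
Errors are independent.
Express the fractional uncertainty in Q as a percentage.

Let w = b^2·p = 8.89e+05. δw/w = √((2·δb/b)² + (1·δp/p)²) = √(0.00775 + 0.00574) = 0.116, so δw = 1.03e+05.
Q = w − z: δQ = √(δw² + δz²) = √(1.07e+10 + 4.41e+08) = 1.05e+05
Q = 4.05e+05, so δQ/Q = 1.05e+05/4.05e+05 = 0.260.

26.0%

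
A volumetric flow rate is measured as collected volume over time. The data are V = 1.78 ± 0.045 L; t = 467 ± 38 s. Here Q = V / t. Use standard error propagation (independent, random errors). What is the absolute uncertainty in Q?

Since Q is a product/quotient, work with relative uncertainties:
  (1·δV/V)² = (1×0.0253)² = 0.000639;  (-1·δt/t)² = (-1×0.0814)² = 0.00662
δQ/Q = √(0.00726) = 0.0852
Q = 0.00381 L/s, so δQ = 0.0852 × 0.00381 = 0.000325 L/s.

0.000325 L/s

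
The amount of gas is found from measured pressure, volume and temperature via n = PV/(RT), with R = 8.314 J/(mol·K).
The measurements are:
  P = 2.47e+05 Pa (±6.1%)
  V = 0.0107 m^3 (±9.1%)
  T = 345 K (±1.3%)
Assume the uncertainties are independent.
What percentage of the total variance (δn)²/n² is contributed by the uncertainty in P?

30.6%

(δn/n)² = (1·δP/P)² + (1·δV/V)² + (-1·δT/T)²
  P term: (1×0.0610)² = 0.00372
  V term: (1×0.0910)² = 0.00828
  T term: (-1×0.0130)² = 0.000169
Total = 0.0122. Share from P = 0.00372/0.0122 = 0.306.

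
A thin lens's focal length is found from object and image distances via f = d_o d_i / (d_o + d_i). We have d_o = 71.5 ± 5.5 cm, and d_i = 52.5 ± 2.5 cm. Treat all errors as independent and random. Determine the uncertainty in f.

∂f/∂d_o = (d_i/(d_o+d_i))² = 0.179;  ∂f/∂d_i = (d_o/(d_o+d_i))² = 0.332
δf = √((∂f/∂d_o · δd_o)² + (∂f/∂d_i · δd_i)²) = √(0.972 + 0.691) = 1.29 cm

1.29 cm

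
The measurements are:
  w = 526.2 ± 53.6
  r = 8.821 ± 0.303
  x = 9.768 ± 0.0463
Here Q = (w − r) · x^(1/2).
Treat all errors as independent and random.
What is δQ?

Let u = w − r = 517.4. δu = √(δw² + δr²) = √(2870 + 0.0918) = 53.6, so δu/u = 0.104.
Q is then a monomial in u, x:
δQ/Q = √((δu/u)² + (½·δx/x)²) = √(0.0107 + 5.62e-06) = 0.104
Q = 1617, so δQ = 0.104 × 1617 = 168.

168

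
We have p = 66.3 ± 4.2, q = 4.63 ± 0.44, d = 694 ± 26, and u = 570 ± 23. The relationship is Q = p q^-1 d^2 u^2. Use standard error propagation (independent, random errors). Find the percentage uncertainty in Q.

15.9%

Q is a product of powers, so relative uncertainties combine in quadrature:
  (1·δp/p)² = (1×0.0633)² = 0.00401;  (-1·δq/q)² = (-1×0.0950)² = 0.00903;  (2·δd/d)² = (2×0.0375)² = 0.00561;  (2·δu/u)² = (2×0.0404)² = 0.00651
δQ/Q = √(0.0252) = 0.159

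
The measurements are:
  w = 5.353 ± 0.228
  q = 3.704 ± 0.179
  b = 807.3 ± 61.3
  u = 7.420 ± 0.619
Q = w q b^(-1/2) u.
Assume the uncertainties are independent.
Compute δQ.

0.580

Products/powers → add relative errors in quadrature, weighted by exponent:
  (1·δw/w)² = (1×0.0426)² = 0.00181;  (1·δq/q)² = (1×0.0483)² = 0.00234;  (−½·δb/b)² = (-0.5×0.0759)² = 0.00144;  (1·δu/u)² = (1×0.0834)² = 0.00696
δQ/Q = √(0.0126) = 0.112
Q = 5.178, so δQ = 0.112 × 5.178 = 0.580.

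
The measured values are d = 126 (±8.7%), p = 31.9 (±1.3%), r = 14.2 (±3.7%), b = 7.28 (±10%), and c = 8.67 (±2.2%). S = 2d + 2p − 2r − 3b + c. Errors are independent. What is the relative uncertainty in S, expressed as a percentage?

8.05%

Sums and differences: (δS)² = Σ (cᵢ δxᵢ)².
  (2·δd)² = 481;  (2·δp)² = 0.688;  (2·δr)² = 1.10;  (3·δb)² = 4.77;  (δc)² = 0.0364
δS = √(487) = 22.1
S = 274, so δS/S = 22.1/274 = 0.0805.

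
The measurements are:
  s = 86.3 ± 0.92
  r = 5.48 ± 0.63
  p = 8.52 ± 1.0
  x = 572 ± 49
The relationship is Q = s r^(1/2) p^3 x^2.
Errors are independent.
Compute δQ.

1.62e+10

Each factor contributes (exponent × relative error)² to (δQ/Q)²:
  (1·δs/s)² = (1×0.0107)² = 0.000114;  (½·δr/r)² = (0.5×0.115)² = 0.00330;  (3·δp/p)² = (3×0.117)² = 0.124;  (2·δx/x)² = (2×0.0857)² = 0.0294
δQ/Q = √(0.157) = 0.396
Q = 4.09e+10, so δQ = 0.396 × 4.09e+10 = 1.62e+10.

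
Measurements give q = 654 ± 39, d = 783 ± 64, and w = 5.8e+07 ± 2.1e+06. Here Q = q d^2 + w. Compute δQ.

6.98e+07

Let p = q·d^2 = 4.01e+08. δp/p = √((1·δq/q)² + (2·δd/d)²) = √(0.00356 + 0.0267) = 0.174, so δp = 6.98e+07.
Q = p + w: δQ = √(δp² + δw²) = √(4.87e+15 + 4.41e+12) = 6.98e+07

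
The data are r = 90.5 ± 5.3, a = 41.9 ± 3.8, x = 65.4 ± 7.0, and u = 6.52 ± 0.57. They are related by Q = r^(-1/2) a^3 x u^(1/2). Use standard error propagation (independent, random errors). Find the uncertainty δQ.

Each factor contributes (exponent × relative error)² to (δQ/Q)²:
  (−½·δr/r)² = (-0.5×0.0586)² = 0.000857;  (3·δa/a)² = (3×0.0907)² = 0.0740;  (1·δx/x)² = (1×0.107)² = 0.0115;  (½·δu/u)² = (0.5×0.0874)² = 0.00191
δQ/Q = √(0.0882) = 0.297
Q = 1.29e+06, so δQ = 0.297 × 1.29e+06 = 3.84e+05.

3.84e+05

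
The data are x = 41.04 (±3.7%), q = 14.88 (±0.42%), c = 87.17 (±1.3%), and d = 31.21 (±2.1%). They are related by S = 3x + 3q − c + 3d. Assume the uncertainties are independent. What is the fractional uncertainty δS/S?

Absolute uncertainties add in quadrature for a linear combination:
  (3·δx)² = 20.8;  (3·δq)² = 0.0352;  (δc)² = 1.28;  (3·δd)² = 3.87
δS = √(25.9) = 5.09
S = 174.2, so δS/S = 5.09/174.2 = 0.0292.

0.0292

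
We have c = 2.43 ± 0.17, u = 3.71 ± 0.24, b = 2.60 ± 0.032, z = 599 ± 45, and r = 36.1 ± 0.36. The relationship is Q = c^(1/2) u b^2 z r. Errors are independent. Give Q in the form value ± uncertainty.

Q is a product of powers, so relative uncertainties combine in quadrature:
  (½·δc/c)² = (0.5×0.0700)² = 0.00122;  (1·δu/u)² = (1×0.0647)² = 0.00418;  (2·δb/b)² = (2×0.0123)² = 0.000606;  (1·δz/z)² = (1×0.0751)² = 0.00564;  (1·δr/r)² = (1×0.00997)² = 9.94e-05
δQ/Q = √(0.0118) = 0.108
Q = 8.45e+05, so δQ = 0.108 × 8.45e+05 = 91700.

(8.45 ± 0.917) × 10^5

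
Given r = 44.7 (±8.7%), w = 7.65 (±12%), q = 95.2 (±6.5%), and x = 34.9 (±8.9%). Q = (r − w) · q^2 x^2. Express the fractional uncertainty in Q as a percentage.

24.5%

Let u = r − w = 37.1. δu = √(δr² + δw²) = √(15.1 + 0.843) = 4.00, so δu/u = 0.108.
Q is then a monomial in u, q, x:
δQ/Q = √((δu/u)² + (2·δq/q)² + (2·δx/x)²) = √(0.0116 + 0.0169 + 0.0317) = 0.245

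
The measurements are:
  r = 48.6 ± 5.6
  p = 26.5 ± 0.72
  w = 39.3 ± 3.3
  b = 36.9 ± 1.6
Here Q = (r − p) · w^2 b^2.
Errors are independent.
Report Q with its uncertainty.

(4.65 ± 1.48) × 10^7

Let u = r − p = 22.1. δu = √(δr² + δp²) = √(31.4 + 0.518) = 5.65, so δu/u = 0.255.
Q is then a monomial in u, w, b:
δQ/Q = √((δu/u)² + (2·δw/w)² + (2·δb/b)²) = √(0.0653 + 0.0282 + 0.00752) = 0.318
Q = 4.65e+07, so δQ = 0.318 × 4.65e+07 = 1.48e+07.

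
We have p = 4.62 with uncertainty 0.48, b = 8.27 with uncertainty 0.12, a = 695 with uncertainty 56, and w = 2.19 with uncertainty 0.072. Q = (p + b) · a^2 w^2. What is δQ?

Let u = p + b = 12.9. δu = √(δp² + δb²) = √(0.230 + 0.0144) = 0.495, so δu/u = 0.0384.
Q is then a monomial in u, a, w:
δQ/Q = √((δu/u)² + (2·δa/a)² + (2·δw/w)²) = √(0.00147 + 0.0260 + 0.00432) = 0.178
Q = 2.99e+07, so δQ = 0.178 × 2.99e+07 = 5.32e+06.

5.32e+06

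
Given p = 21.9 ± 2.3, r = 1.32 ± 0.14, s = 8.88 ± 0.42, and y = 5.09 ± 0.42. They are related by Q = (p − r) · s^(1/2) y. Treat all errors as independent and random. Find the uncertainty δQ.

44.0

Let u = p − r = 20.6. δu = √(δp² + δr²) = √(5.29 + 0.0196) = 2.30, so δu/u = 0.112.
Q is then a monomial in u, s, y:
δQ/Q = √((δu/u)² + (½·δs/s)² + (1·δy/y)²) = √(0.0125 + 0.000559 + 0.00681) = 0.141
Q = 312, so δQ = 0.141 × 312 = 44.0.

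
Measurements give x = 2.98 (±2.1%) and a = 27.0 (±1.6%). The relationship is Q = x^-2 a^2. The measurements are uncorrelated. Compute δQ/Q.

0.0528

Since Q is a product/quotient, work with relative uncertainties:
  (-2·δx/x)² = (-2×0.0210)² = 0.00176;  (2·δa/a)² = (2×0.0160)² = 0.00102
δQ/Q = √(0.00279) = 0.0528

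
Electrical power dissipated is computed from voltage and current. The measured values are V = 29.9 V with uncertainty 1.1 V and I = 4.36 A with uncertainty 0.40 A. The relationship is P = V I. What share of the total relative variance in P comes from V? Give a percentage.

13.9%

(δP/P)² = (1·δV/V)² + (1·δI/I)²
  V term: (1×0.0368)² = 0.00135
  I term: (1×0.0917)² = 0.00842
Total = 0.00977. Share from V = 0.00135/0.00977 = 0.139.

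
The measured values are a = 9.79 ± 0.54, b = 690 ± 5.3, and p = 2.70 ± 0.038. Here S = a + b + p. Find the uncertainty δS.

5.33

Sums and differences: (δS)² = Σ (cᵢ δxᵢ)².
  (δa)² = 0.292;  (δb)² = 28.1;  (δp)² = 0.00144
δS = √(28.4) = 5.33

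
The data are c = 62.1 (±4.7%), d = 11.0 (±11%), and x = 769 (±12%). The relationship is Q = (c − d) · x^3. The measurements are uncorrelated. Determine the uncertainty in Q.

8.49e+09

Let u = c − d = 51.1. δu = √(δc² + δd²) = √(8.52 + 1.46) = 3.16, so δu/u = 0.0618.
Q is then a monomial in u, x:
δQ/Q = √((δu/u)² + (3·δx/x)²) = √(0.00382 + 0.130) = 0.365
Q = 2.32e+10, so δQ = 0.365 × 2.32e+10 = 8.49e+09.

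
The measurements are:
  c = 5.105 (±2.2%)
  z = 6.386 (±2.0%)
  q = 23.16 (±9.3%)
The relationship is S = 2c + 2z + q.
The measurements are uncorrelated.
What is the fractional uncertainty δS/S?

Absolute uncertainties add in quadrature for a linear combination:
  (2·δc)² = 0.0505;  (2·δz)² = 0.0652;  (δq)² = 4.64
δS = √(4.75) = 2.18
S = 46.14, so δS/S = 2.18/46.14 = 0.0473.

0.0473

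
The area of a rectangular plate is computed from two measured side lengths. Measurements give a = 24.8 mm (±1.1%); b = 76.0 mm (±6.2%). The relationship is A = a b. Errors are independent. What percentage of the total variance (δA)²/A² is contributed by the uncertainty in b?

(δA/A)² = (1·δa/a)² + (1·δb/b)²
  a term: (1×0.0110)² = 0.000121
  b term: (1×0.0620)² = 0.00384
Total = 0.00396. Share from b = 0.00384/0.00396 = 0.969.

96.9%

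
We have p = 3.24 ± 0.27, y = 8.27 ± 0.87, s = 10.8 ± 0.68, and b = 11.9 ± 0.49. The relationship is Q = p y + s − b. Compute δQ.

3.69

Let w = p·y = 26.8. δw/w = √((1·δp/p)² + (1·δy/y)²) = √(0.00694 + 0.0111) = 0.134, so δw = 3.60.
Q = w + s − b: δQ = √(δw² + δs² + δb²) = √(12.9 + 0.462 + 0.240) = 3.69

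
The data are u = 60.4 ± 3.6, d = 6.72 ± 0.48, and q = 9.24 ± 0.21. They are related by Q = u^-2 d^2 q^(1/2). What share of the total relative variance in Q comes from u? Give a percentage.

40.9%

(δQ/Q)² = (-2·δu/u)² + (2·δd/d)² + (½·δq/q)²
  u term: (-2×0.0596)² = 0.0142
  d term: (2×0.0714)² = 0.0204
  q term: (0.5×0.0227)² = 0.000129
Total = 0.0347. Share from u = 0.0142/0.0347 = 0.409.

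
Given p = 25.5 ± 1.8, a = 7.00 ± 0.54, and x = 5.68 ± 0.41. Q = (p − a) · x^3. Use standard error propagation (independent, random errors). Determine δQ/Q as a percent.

Let u = p − a = 18.5. δu = √(δp² + δa²) = √(3.24 + 0.292) = 1.88, so δu/u = 0.102.
Q is then a monomial in u, x:
δQ/Q = √((δu/u)² + (3·δx/x)²) = √(0.0103 + 0.0469) = 0.239

23.9%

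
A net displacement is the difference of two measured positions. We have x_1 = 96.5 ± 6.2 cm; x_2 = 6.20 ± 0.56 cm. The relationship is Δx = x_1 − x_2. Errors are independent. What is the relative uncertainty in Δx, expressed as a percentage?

6.89%

Δx is a linear combination, so absolute uncertainties add in quadrature:
  (δx_1)² = 38.4;  (δx_2)² = 0.314
δΔx = √(38.8) = 6.23 cm
Δx = 90.3 cm, so δΔx/Δx = 6.23/90.3 = 0.0689.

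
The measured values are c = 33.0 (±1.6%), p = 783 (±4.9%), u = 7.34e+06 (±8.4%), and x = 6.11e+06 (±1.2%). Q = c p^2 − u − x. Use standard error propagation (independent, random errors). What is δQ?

Let w = c·p^2 = 2.02e+07. δw/w = √((1·δc/c)² + (2·δp/p)²) = √(0.000256 + 0.00960) = 0.0993, so δw = 2.01e+06.
Q = w − u − x: δQ = √(δw² + δu² + δx²) = √(4.04e+12 + 3.8e+11 + 5.38e+09) = 2.1e+06

2.1e+06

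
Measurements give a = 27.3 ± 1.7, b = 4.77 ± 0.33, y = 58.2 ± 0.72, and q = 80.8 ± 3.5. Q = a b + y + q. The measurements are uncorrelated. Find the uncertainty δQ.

12.6

Let p = a·b = 130. δp/p = √((1·δa/a)² + (1·δb/b)²) = √(0.00388 + 0.00479) = 0.0931, so δp = 12.1.
Q = p + y + q: δQ = √(δp² + δy² + δq²) = √(147 + 0.518 + 12.2) = 12.6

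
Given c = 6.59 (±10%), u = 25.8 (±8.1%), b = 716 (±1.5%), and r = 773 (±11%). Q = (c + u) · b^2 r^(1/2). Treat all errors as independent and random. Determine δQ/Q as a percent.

Let w = c + u = 32.4. δw = √(δc² + δu²) = √(0.434 + 4.37) = 2.19, so δw/w = 0.0677.
Q is then a monomial in w, b, r:
δQ/Q = √((δw/w)² + (2·δb/b)² + (½·δr/r)²) = √(0.00458 + 0.000900 + 0.00302) = 0.0922

9.22%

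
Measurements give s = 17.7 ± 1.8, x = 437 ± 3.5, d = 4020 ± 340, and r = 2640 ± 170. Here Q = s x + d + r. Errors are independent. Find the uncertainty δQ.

Let p = s·x = 7730. δp/p = √((1·δs/s)² + (1·δx/x)²) = √(0.0103 + 6.41e-05) = 0.102, so δp = 789.
Q = p + d + r: δQ = √(δp² + δd² + δr²) = √(6.23e+05 + 1.16e+05 + 28900) = 876

876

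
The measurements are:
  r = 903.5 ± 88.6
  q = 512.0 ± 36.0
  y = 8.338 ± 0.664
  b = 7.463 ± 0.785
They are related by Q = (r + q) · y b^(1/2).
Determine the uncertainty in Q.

Let u = r + q = 1416. δu = √(δr² + δq²) = √(7850 + 1300) = 95.6, so δu/u = 0.0676.
Q is then a monomial in u, y, b:
δQ/Q = √((δu/u)² + (1·δy/y)² + (½·δb/b)²) = √(0.00456 + 0.00634 + 0.00277) = 0.117
Q = 32240, so δQ = 0.117 × 32240 = 3770.

3770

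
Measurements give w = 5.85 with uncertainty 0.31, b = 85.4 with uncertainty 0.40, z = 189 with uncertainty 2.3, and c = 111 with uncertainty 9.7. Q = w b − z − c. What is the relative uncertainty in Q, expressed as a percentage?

14.2%

Let p = w·b = 500. δp/p = √((1·δw/w)² + (1·δb/b)²) = √(0.00281 + 2.19e-05) = 0.0532, so δp = 26.6.
Q = p − z − c: δQ = √(δp² + δz² + δc²) = √(706 + 5.29 + 94.1) = 28.4
Q = 200, so δQ/Q = 28.4/200 = 0.142.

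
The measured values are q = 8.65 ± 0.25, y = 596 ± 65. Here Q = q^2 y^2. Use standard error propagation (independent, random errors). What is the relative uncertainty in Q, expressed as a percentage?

22.6%

Each factor contributes (exponent × relative error)² to (δQ/Q)²:
  (2·δq/q)² = (2×0.0289)² = 0.00334;  (2·δy/y)² = (2×0.109)² = 0.0476
δQ/Q = √(0.0509) = 0.226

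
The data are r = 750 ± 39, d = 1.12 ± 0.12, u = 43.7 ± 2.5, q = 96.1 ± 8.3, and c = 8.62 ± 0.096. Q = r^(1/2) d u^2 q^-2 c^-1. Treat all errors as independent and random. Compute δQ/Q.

Products/powers → add relative errors in quadrature, weighted by exponent:
  (½·δr/r)² = (0.5×0.0520)² = 0.000676;  (1·δd/d)² = (1×0.107)² = 0.0115;  (2·δu/u)² = (2×0.0572)² = 0.0131;  (-2·δq/q)² = (-2×0.0864)² = 0.0298;  (-1·δc/c)² = (-1×0.0111)² = 0.000124
δQ/Q = √(0.0552) = 0.235

0.235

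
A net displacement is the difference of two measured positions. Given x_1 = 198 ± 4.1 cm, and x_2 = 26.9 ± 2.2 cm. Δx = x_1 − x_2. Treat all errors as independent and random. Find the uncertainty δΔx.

4.65 cm

Δx is a linear combination, so absolute uncertainties add in quadrature:
  (δx_1)² = 16.8;  (δx_2)² = 4.84
δΔx = √(21.6) = 4.65 cm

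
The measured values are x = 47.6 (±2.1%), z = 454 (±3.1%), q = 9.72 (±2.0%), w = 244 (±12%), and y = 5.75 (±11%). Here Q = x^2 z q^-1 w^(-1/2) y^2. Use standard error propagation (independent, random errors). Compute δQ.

Products/powers → add relative errors in quadrature, weighted by exponent:
  (2·δx/x)² = (2×0.0210)² = 0.00176;  (1·δz/z)² = (1×0.0310)² = 0.000961;  (-1·δq/q)² = (-1×0.0200)² = 0.000400;  (−½·δw/w)² = (-0.5×0.120)² = 0.00360;  (2·δy/y)² = (2×0.110)² = 0.0484
δQ/Q = √(0.0551) = 0.235
Q = 2.24e+05, so δQ = 0.235 × 2.24e+05 = 52600.

52600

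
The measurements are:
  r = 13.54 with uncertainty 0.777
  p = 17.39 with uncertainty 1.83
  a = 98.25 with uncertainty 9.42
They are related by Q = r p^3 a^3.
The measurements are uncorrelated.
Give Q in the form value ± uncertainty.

Each factor contributes (exponent × relative error)² to (δQ/Q)²:
  (1·δr/r)² = (1×0.0574)² = 0.00329;  (3·δp/p)² = (3×0.105)² = 0.0997;  (3·δa/a)² = (3×0.0959)² = 0.0827
δQ/Q = √(0.186) = 0.431
Q = 6.753e+10, so δQ = 0.431 × 6.753e+10 = 2.91e+10.

(6.753 ± 2.91) × 10^10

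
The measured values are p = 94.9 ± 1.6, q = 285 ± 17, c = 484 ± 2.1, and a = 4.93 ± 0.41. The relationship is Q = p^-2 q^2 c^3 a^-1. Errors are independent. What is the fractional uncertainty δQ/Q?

0.150

Since Q is a product/quotient, work with relative uncertainties:
  (-2·δp/p)² = (-2×0.0169)² = 0.00114;  (2·δq/q)² = (2×0.0596)² = 0.0142;  (3·δc/c)² = (3×0.00434)² = 0.000169;  (-1·δa/a)² = (-1×0.0832)² = 0.00692
δQ/Q = √(0.0225) = 0.150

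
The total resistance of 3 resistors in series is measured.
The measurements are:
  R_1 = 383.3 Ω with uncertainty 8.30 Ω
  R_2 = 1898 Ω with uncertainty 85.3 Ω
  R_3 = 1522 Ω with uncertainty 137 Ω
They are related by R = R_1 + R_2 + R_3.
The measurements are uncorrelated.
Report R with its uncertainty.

3803 ± 162 Ω

Sums and differences: (δR)² = Σ (cᵢ δxᵢ)².
  (δR_1)² = 68.9;  (δR_2)² = 7280;  (δR_3)² = 18800
δR = √(26100) = 162 Ω
R = 3803 Ω.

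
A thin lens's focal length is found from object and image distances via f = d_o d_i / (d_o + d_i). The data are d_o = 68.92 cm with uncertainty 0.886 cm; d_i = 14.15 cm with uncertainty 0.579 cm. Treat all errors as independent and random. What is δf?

∂f/∂d_o = (d_i/(d_o+d_i))² = 0.0290;  ∂f/∂d_i = (d_o/(d_o+d_i))² = 0.688
δf = √((∂f/∂d_o · δd_o)² + (∂f/∂d_i · δd_i)²) = √(0.000661 + 0.159) = 0.399 cm

0.399 cm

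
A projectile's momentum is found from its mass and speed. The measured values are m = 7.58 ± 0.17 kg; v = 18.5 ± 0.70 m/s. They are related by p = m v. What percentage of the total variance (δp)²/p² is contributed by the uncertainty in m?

26.0%

(δp/p)² = (1·δm/m)² + (1·δv/v)²
  m term: (1×0.0224)² = 0.000503
  v term: (1×0.0378)² = 0.00143
Total = 0.00193. Share from m = 0.000503/0.00193 = 0.260.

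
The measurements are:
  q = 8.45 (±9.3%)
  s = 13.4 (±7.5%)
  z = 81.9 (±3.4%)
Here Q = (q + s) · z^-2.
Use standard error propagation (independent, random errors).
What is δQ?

Let u = q + s = 21.9. δu = √(δq² + δs²) = √(0.618 + 1.01) = 1.28, so δu/u = 0.0584.
Q is then a monomial in u, z:
δQ/Q = √((δu/u)² + (-2·δz/z)²) = √(0.00341 + 0.00462) = 0.0896
Q = 0.00326, so δQ = 0.0896 × 0.00326 = 0.000292.

0.000292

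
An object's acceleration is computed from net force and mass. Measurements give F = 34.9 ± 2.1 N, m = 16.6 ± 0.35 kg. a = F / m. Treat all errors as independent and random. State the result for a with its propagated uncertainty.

Since a is a product/quotient, work with relative uncertainties:
  (1·δF/F)² = (1×0.0602)² = 0.00362;  (-1·δm/m)² = (-1×0.0211)² = 0.000445
δa/a = √(0.00407) = 0.0638
a = 2.10 m/s^2, so δa = 0.0638 × 2.10 = 0.134 m/s^2.

2.10 ± 0.134 m/s^2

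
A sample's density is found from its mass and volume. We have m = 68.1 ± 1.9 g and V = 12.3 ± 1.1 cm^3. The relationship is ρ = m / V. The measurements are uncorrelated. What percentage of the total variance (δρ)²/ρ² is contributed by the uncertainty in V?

(δρ/ρ)² = (1·δm/m)² + (-1·δV/V)²
  m term: (1×0.0279)² = 0.000778
  V term: (-1×0.0894)² = 0.00800
Total = 0.00878. Share from V = 0.00800/0.00878 = 0.911.

91.1%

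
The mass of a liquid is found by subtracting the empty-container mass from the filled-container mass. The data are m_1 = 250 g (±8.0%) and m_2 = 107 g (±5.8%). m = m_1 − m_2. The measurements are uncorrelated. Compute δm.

m is a linear combination, so absolute uncertainties add in quadrature:
  (δm_1)² = 400;  (δm_2)² = 38.5
δm = √(439) = 20.9 g

20.9 g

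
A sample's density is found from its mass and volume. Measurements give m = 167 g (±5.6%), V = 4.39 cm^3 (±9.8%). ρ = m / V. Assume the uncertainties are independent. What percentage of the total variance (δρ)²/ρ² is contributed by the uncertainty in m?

(δρ/ρ)² = (1·δm/m)² + (-1·δV/V)²
  m term: (1×0.0560)² = 0.00314
  V term: (-1×0.0980)² = 0.00960
Total = 0.0127. Share from m = 0.00314/0.0127 = 0.246.

24.6%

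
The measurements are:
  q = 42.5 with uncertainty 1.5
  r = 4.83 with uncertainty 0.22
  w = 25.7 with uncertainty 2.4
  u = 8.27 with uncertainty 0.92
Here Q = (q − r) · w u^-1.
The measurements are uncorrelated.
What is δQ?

Let h = q − r = 37.7. δh = √(δq² + δr²) = √(2.25 + 0.0484) = 1.52, so δh/h = 0.0402.
Q is then a monomial in h, w, u:
δQ/Q = √((δh/h)² + (1·δw/w)² + (-1·δu/u)²) = √(0.00162 + 0.00872 + 0.0124) = 0.151
Q = 117, so δQ = 0.151 × 117 = 17.6.

17.6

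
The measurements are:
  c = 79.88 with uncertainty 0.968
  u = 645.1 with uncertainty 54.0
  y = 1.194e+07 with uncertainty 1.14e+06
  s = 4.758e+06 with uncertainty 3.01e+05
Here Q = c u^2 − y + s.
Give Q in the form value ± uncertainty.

Let p = c·u^2 = 3.324e+07. δp/p = √((1·δc/c)² + (2·δu/u)²) = √(0.000147 + 0.0280) = 0.168, so δp = 5.58e+06.
Q = p − y + s: δQ = √(δp² + δy² + δs²) = √(3.11e+13 + 1.3e+12 + 9.06e+10) = 5.7e+06
Q = 2.606e+07.

(2.606 ± 0.570) × 10^7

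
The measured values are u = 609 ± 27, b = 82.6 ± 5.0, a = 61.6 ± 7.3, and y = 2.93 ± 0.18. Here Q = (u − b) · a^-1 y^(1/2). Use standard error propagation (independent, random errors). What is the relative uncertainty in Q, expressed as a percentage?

13.3%

Let w = u − b = 526. δw = √(δu² + δb²) = √(729 + 25.0) = 27.5, so δw/w = 0.0522.
Q is then a monomial in w, a, y:
δQ/Q = √((δw/w)² + (-1·δa/a)² + (½·δy/y)²) = √(0.00272 + 0.0140 + 0.000944) = 0.133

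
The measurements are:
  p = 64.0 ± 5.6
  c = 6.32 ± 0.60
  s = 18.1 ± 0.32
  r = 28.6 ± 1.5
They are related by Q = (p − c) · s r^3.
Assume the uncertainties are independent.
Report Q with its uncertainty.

(2.44 ± 0.454) × 10^7

Let u = p − c = 57.7. δu = √(δp² + δc²) = √(31.4 + 0.360) = 5.63, so δu/u = 0.0976.
Q is then a monomial in u, s, r:
δQ/Q = √((δu/u)² + (1·δs/s)² + (3·δr/r)²) = √(0.00953 + 0.000313 + 0.0248) = 0.186
Q = 2.44e+07, so δQ = 0.186 × 2.44e+07 = 4.54e+06.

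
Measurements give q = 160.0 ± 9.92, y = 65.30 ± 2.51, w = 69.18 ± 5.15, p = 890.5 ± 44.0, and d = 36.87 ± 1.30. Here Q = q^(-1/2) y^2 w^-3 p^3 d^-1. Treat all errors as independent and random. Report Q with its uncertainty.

Products/powers → add relative errors in quadrature, weighted by exponent:
  (−½·δq/q)² = (-0.5×0.0620)² = 0.000961;  (2·δy/y)² = (2×0.0384)² = 0.00591;  (-3·δw/w)² = (-3×0.0744)² = 0.0499;  (3·δp/p)² = (3×0.0494)² = 0.0220;  (-1·δd/d)² = (-1×0.0353)² = 0.00124
δQ/Q = √(0.0800) = 0.283
Q = 19500, so δQ = 0.283 × 19500 = 5510.

19500 ± 5510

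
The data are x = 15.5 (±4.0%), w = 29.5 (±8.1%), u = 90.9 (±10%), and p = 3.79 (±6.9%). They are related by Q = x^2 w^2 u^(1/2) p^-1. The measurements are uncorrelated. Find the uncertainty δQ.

1.05e+05

For a monomial Q ∝ x^2, w^2, u^(1/2), p^-1, fractional errors add in quadrature:
  (2·δx/x)² = (2×0.0400)² = 0.00640;  (2·δw/w)² = (2×0.0810)² = 0.0262;  (½·δu/u)² = (0.5×0.100)² = 0.00250;  (-1·δp/p)² = (-1×0.0690)² = 0.00476
δQ/Q = √(0.0399) = 0.200
Q = 5.26e+05, so δQ = 0.200 × 5.26e+05 = 1.05e+05.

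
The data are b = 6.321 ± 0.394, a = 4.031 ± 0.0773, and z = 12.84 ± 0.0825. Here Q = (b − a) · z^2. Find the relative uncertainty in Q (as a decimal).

Let u = b − a = 2.290. δu = √(δb² + δa²) = √(0.155 + 0.00598) = 0.402, so δu/u = 0.175.
Q is then a monomial in u, z:
δQ/Q = √((δu/u)² + (2·δz/z)²) = √(0.0307 + 0.000165) = 0.176

0.176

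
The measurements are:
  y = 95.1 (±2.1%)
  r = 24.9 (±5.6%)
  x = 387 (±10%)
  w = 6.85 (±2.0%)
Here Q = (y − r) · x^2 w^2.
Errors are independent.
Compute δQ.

Let u = y − r = 70.2. δu = √(δy² + δr²) = √(3.99 + 1.94) = 2.44, so δu/u = 0.0347.
Q is then a monomial in u, x, w:
δQ/Q = √((δu/u)² + (2·δx/x)² + (2·δw/w)²) = √(0.00120 + 0.0400 + 0.00160) = 0.207
Q = 4.93e+08, so δQ = 0.207 × 4.93e+08 = 1.02e+08.

1.02e+08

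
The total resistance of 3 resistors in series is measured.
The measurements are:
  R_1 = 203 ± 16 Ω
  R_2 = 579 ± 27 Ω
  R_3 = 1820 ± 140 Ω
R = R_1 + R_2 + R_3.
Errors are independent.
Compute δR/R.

0.0551

For a sum/difference, combine absolute errors in quadrature:
  (δR_1)² = 256;  (δR_2)² = 729;  (δR_3)² = 19600
δR = √(20600) = 143 Ω
R = 2600 Ω, so δR/R = 143/2600 = 0.0551.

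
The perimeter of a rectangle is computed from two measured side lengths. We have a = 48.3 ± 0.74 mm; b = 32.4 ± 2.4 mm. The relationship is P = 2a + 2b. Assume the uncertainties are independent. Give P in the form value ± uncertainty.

161 ± 5.02 mm

Absolute uncertainties add in quadrature for a linear combination:
  (2·δa)² = 2.19;  (2·δb)² = 23.0
δP = √(25.2) = 5.02 mm
P = 161 mm.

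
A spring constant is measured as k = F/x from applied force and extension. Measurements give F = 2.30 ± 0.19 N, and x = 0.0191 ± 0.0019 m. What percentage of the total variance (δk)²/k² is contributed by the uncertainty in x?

59.2%

(δk/k)² = (1·δF/F)² + (-1·δx/x)²
  F term: (1×0.0826)² = 0.00682
  x term: (-1×0.0995)² = 0.00990
Total = 0.0167. Share from x = 0.00990/0.0167 = 0.592.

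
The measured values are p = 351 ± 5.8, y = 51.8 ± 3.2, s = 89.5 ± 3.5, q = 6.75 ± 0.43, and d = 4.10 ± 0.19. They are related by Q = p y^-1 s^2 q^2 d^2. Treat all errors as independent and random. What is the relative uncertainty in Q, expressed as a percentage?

Q is a product of powers, so relative uncertainties combine in quadrature:
  (1·δp/p)² = (1×0.0165)² = 0.000273;  (-1·δy/y)² = (-1×0.0618)² = 0.00382;  (2·δs/s)² = (2×0.0391)² = 0.00612;  (2·δq/q)² = (2×0.0637)² = 0.0162;  (2·δd/d)² = (2×0.0463)² = 0.00859
δQ/Q = √(0.0350) = 0.187

18.7%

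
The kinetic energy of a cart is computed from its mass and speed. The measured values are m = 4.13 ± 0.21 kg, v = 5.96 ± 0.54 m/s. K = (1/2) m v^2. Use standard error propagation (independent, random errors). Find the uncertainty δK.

Each factor contributes (exponent × relative error)² to (δK/K)²:
  (1·δm/m)² = (1×0.0508)² = 0.00259;  (2·δv/v)² = (2×0.0906)² = 0.0328
δK/K = √(0.0354) = 0.188
K = 73.4 J, so δK = 0.188 × 73.4 = 13.8 J.

13.8 J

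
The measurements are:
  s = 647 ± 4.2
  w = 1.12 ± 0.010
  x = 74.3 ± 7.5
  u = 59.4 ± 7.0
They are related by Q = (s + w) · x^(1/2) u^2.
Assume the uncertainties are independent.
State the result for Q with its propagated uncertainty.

(1.97 ± 0.475) × 10^7

Let h = s + w = 648. δh = √(δs² + δw²) = √(17.6 + 0.000100) = 4.20, so δh/h = 0.00648.
Q is then a monomial in h, x, u:
δQ/Q = √((δh/h)² + (½·δx/x)² + (2·δu/u)²) = √(4.2e-05 + 0.00255 + 0.0555) = 0.241
Q = 1.97e+07, so δQ = 0.241 × 1.97e+07 = 4.75e+06.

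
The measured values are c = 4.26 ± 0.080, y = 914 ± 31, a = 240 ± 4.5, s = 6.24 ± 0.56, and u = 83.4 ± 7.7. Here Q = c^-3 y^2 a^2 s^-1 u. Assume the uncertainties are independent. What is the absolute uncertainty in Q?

1.34e+09

Each factor contributes (exponent × relative error)² to (δQ/Q)²:
  (-3·δc/c)² = (-3×0.0188)² = 0.00317;  (2·δy/y)² = (2×0.0339)² = 0.00460;  (2·δa/a)² = (2×0.0187)² = 0.00141;  (-1·δs/s)² = (-1×0.0897)² = 0.00805;  (1·δu/u)² = (1×0.0923)² = 0.00852
δQ/Q = √(0.0258) = 0.160
Q = 8.32e+09, so δQ = 0.160 × 8.32e+09 = 1.34e+09.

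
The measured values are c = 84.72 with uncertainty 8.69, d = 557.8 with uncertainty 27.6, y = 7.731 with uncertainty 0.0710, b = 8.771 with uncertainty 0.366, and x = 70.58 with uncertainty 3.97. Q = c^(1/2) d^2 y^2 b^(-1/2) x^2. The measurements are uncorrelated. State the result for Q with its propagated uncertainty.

Relative error in a monomial: (δQ/Q)² = Σ (nᵢ · δxᵢ/xᵢ)².
  (½·δc/c)² = (0.5×0.103)² = 0.00263;  (2·δd/d)² = (2×0.0495)² = 0.00979;  (2·δy/y)² = (2×0.00918)² = 0.000337;  (−½·δb/b)² = (-0.5×0.0417)² = 0.000435;  (2·δx/x)² = (2×0.0562)² = 0.0127
δQ/Q = √(0.0259) = 0.161
Q = 2.879e+11, so δQ = 0.161 × 2.879e+11 = 4.63e+10.

(2.879 ± 0.463) × 10^11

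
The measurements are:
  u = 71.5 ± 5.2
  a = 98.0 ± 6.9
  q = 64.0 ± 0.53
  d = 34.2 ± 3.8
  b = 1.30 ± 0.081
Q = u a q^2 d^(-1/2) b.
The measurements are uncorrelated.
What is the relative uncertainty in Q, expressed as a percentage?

13.2%

Each factor contributes (exponent × relative error)² to (δQ/Q)²:
  (1·δu/u)² = (1×0.0727)² = 0.00529;  (1·δa/a)² = (1×0.0704)² = 0.00496;  (2·δq/q)² = (2×0.00828)² = 0.000274;  (−½·δd/d)² = (-0.5×0.111)² = 0.00309;  (1·δb/b)² = (1×0.0623)² = 0.00388
δQ/Q = √(0.0175) = 0.132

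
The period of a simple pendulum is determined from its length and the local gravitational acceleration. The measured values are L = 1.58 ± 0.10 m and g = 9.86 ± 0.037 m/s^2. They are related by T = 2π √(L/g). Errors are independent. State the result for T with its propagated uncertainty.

Each factor contributes (exponent × relative error)² to (δT/T)²:
  (½·δL/L)² = (0.5×0.0633)² = 0.00100;  (−½·δg/g)² = (-0.5×0.00375)² = 3.52e-06
δT/T = √(0.00100) = 0.0317
T = 2.52 s, so δT = 0.0317 × 2.52 = 0.0797 s.

2.52 ± 0.0797 s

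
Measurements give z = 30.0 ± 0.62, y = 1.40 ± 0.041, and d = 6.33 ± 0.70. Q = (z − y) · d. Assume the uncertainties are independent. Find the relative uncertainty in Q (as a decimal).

Let u = z − y = 28.6. δu = √(δz² + δy²) = √(0.384 + 0.00168) = 0.621, so δu/u = 0.0217.
Q is then a monomial in u, d:
δQ/Q = √((δu/u)² + (1·δd/d)²) = √(0.000472 + 0.0122) = 0.113

0.113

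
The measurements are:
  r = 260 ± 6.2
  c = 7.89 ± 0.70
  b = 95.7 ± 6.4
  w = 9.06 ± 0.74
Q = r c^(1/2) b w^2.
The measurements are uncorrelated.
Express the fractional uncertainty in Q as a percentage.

Products/powers → add relative errors in quadrature, weighted by exponent:
  (1·δr/r)² = (1×0.0238)² = 0.000569;  (½·δc/c)² = (0.5×0.0887)² = 0.00197;  (1·δb/b)² = (1×0.0669)² = 0.00447;  (2·δw/w)² = (2×0.0817)² = 0.0267
δQ/Q = √(0.0337) = 0.184

18.4%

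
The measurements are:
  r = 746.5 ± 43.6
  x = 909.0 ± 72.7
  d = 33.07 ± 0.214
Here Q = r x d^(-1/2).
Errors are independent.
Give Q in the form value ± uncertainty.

118000 ± 11700

For a monomial Q ∝ r, x, d^(-1/2), fractional errors add in quadrature:
  (1·δr/r)² = (1×0.0584)² = 0.00341;  (1·δx/x)² = (1×0.0800)² = 0.00640;  (−½·δd/d)² = (-0.5×0.00647)² = 1.05e-05
δQ/Q = √(0.00982) = 0.0991
Q = 118000, so δQ = 0.0991 × 118000 = 11700.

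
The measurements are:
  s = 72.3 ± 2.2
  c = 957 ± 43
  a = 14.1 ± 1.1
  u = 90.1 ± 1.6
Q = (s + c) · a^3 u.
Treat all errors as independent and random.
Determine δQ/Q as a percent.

Let w = s + c = 1030. δw = √(δs² + δc²) = √(4.84 + 1850) = 43.1, so δw/w = 0.0418.
Q is then a monomial in w, a, u:
δQ/Q = √((δw/w)² + (3·δa/a)² + (1·δu/u)²) = √(0.00175 + 0.0548 + 0.000315) = 0.238

23.8%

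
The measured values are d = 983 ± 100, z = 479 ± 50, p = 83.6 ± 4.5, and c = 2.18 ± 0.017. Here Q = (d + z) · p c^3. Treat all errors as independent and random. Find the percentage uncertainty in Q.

Let u = d + z = 1460. δu = √(δd² + δz²) = √(10000 + 2500) = 112, so δu/u = 0.0765.
Q is then a monomial in u, p, c:
δQ/Q = √((δu/u)² + (1·δp/p)² + (3·δc/c)²) = √(0.00585 + 0.00290 + 0.000547) = 0.0964

9.64%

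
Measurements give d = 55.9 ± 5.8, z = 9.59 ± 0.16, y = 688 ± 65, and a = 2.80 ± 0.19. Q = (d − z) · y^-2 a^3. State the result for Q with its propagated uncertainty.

Let u = d − z = 46.3. δu = √(δd² + δz²) = √(33.6 + 0.0256) = 5.80, so δu/u = 0.125.
Q is then a monomial in u, y, a:
δQ/Q = √((δu/u)² + (-2·δy/y)² + (3·δa/a)²) = √(0.0157 + 0.0357 + 0.0414) = 0.305
Q = 0.00215, so δQ = 0.305 × 0.00215 = 0.000654.

0.00215 ± 0.000654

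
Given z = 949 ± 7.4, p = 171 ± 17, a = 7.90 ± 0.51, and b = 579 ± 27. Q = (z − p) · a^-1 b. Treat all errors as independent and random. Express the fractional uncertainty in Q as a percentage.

8.31%

Let u = z − p = 778. δu = √(δz² + δp²) = √(54.8 + 289) = 18.5, so δu/u = 0.0238.
Q is then a monomial in u, a, b:
δQ/Q = √((δu/u)² + (-1·δa/a)² + (1·δb/b)²) = √(0.000568 + 0.00417 + 0.00217) = 0.0831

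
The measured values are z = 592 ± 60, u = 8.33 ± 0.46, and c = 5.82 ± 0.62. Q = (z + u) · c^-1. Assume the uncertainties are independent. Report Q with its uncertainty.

103 ± 15.1

Let w = z + u = 600. δw = √(δz² + δu²) = √(3600 + 0.212) = 60.0, so δw/w = 0.0999.
Q is then a monomial in w, c:
δQ/Q = √((δw/w)² + (-1·δc/c)²) = √(0.00999 + 0.0113) = 0.146
Q = 103, so δQ = 0.146 × 103 = 15.1.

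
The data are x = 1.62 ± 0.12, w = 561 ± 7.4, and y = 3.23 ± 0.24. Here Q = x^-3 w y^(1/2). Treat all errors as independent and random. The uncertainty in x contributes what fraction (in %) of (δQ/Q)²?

(δQ/Q)² = (-3·δx/x)² + (1·δw/w)² + (½·δy/y)²
  x term: (-3×0.0741)² = 0.0494
  w term: (1×0.0132)² = 0.000174
  y term: (0.5×0.0743)² = 0.00138
Total = 0.0509. Share from x = 0.0494/0.0509 = 0.969.

96.9%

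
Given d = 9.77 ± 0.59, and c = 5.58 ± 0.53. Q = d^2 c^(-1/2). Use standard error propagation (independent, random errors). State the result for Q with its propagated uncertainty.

Relative error in a monomial: (δQ/Q)² = Σ (nᵢ · δxᵢ/xᵢ)².
  (2·δd/d)² = (2×0.0604)² = 0.0146;  (−½·δc/c)² = (-0.5×0.0950)² = 0.00226
δQ/Q = √(0.0168) = 0.130
Q = 40.4, so δQ = 0.130 × 40.4 = 5.24.

40.4 ± 5.24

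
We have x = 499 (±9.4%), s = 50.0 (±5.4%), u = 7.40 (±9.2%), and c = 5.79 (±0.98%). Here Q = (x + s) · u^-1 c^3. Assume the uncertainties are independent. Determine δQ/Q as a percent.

12.9%

Let w = x + s = 549. δw = √(δx² + δs²) = √(2200 + 7.29) = 47.0, so δw/w = 0.0856.
Q is then a monomial in w, u, c:
δQ/Q = √((δw/w)² + (-1·δu/u)² + (3·δc/c)²) = √(0.00732 + 0.00846 + 0.000864) = 0.129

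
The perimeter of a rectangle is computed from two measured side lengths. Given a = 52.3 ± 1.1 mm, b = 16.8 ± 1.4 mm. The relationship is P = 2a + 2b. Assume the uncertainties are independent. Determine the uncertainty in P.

3.56 mm

For a sum/difference, combine absolute errors in quadrature:
  (2·δa)² = 4.84;  (2·δb)² = 7.84
δP = √(12.7) = 3.56 mm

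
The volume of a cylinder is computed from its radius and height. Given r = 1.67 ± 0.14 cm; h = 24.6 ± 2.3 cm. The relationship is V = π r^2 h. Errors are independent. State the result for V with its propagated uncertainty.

For a monomial V ∝ r^2, h, fractional errors add in quadrature:
  (2·δr/r)² = (2×0.0838)² = 0.0281;  (1·δh/h)² = (1×0.0935)² = 0.00874
δV/V = √(0.0369) = 0.192
V = 216 cm^3, so δV = 0.192 × 216 = 41.4 cm^3.

216 ± 41.4 cm^3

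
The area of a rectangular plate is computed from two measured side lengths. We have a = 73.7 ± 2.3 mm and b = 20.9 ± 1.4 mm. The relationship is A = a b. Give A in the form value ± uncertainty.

Since A is a product/quotient, work with relative uncertainties:
  (1·δa/a)² = (1×0.0312)² = 0.000974;  (1·δb/b)² = (1×0.0670)² = 0.00449
δA/A = √(0.00546) = 0.0739
A = 1540 mm^2, so δA = 0.0739 × 1540 = 114 mm^2.

1540 ± 114 mm^2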